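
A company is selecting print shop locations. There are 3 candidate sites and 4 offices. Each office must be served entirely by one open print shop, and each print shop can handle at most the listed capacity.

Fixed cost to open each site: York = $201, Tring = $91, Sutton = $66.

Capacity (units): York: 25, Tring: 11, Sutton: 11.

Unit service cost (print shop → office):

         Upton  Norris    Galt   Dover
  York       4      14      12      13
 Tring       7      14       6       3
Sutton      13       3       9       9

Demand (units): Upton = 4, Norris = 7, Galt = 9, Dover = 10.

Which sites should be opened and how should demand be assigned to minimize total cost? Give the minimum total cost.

Minimum total cost: 533

Open {York, Tring, Sutton}: Upton→York 4·4=16, Norris→Sutton 3·7=21, Galt→York 12·9=108, Dover→Tring 3·10=30.
Loads: York carries 13/25, Tring carries 10/11, Sutton carries 7/11. Service 175; fixed 358; total 533.
Next best feasible plan costs 542.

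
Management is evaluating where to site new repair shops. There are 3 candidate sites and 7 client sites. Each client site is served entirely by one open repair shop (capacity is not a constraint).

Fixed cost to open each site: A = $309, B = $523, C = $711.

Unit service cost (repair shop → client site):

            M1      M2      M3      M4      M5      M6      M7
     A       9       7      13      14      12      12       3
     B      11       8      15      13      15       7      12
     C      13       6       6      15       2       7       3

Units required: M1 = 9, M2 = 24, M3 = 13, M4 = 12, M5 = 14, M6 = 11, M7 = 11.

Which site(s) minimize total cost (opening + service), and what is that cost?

For any fixed open set, each client site goes to its cheapest open site; total = fixed + service.
{A}: M1→A 9·9=81, M2→A 7·24=168, M3→A 13·13=169, M4→A 14·12=168, M5→A 12·14=168, M6→A 12·11=132, M7→A 3·11=33. Service 919; fixed 309; total 1228.
{C}: M1→C 13·9=117, M2→C 6·24=144, M3→C 6·13=78, M4→C 15·12=180, M5→C 2·14=28, M6→C 7·11=77, M7→C 3·11=33. Service 657; fixed 711; total 1368.
{B}: M1→B 11·9=99, M2→B 8·24=192, M3→B 15·13=195, M4→B 13·12=156, M5→B 15·14=210, M6→B 7·11=77, M7→B 12·11=132. Service 1061; fixed 523; total 1584.
{A, B, C}: M1→A 9·9=81, M2→C 6·24=144, M3→C 6·13=78, M4→B 13·12=156, M5→C 2·14=28, M6→B 7·11=77, M7→A 3·11=33. Service 597; fixed 1543; total 2140.
(All 7 nonempty subsets were checked; A only is lowest.)

Open A only; minimum total cost 1228.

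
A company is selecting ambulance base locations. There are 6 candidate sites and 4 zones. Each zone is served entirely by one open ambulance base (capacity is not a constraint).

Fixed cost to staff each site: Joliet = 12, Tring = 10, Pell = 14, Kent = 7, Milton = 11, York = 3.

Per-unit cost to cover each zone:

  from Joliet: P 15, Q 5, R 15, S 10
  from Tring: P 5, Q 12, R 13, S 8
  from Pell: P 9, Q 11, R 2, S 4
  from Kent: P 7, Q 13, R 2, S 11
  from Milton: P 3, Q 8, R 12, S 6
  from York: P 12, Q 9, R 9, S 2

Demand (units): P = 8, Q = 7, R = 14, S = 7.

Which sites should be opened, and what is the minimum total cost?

For any fixed open set, each zone goes to its cheapest open site; total = fixed + service.
{Joliet, Kent, Milton, York}: P→Milton 3·8=24, Q→Joliet 5·7=35, R→Kent 2·14=28, S→York 2·7=14. Service 101; fixed 33; total 134.
{Joliet, Pell, Milton, York}: service 101 + fixed 40 = 141
{Kent, Milton, York}: service 122 + fixed 21 = 143
{Joliet, Tring, Pell, Kent, Milton, York}: service 101 + fixed 57 = 158
No other subset beats 134.

Open Joliet, Kent, Milton and York; minimum total cost 134.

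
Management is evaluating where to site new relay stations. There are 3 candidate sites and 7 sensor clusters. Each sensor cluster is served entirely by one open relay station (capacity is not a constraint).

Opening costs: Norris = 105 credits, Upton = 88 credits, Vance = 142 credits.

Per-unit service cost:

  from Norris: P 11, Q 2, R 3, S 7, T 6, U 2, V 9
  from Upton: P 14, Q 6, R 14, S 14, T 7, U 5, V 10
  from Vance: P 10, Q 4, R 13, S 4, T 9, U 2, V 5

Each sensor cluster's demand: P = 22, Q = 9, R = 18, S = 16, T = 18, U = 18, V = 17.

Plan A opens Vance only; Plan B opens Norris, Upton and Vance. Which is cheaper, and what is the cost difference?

Plan A: {Vance}: P→Vance 10·22=220, Q→Vance 4·9=36, R→Vance 13·18=234, S→Vance 4·16=64, T→Vance 9·18=162, U→Vance 2·18=36, V→Vance 5·17=85. Service 837; fixed 142; total 979.
Plan B: {Norris, Upton, Vance}: P→Vance 10·22=220, Q→Norris 2·9=18, R→Norris 3·18=54, S→Vance 4·16=64, T→Norris 6·18=108, U→Norris 2·18=36, V→Vance 5·17=85. Service 585; fixed 335; total 920.
Difference: |979 − 920| = 59.

Plan B is cheaper by 59.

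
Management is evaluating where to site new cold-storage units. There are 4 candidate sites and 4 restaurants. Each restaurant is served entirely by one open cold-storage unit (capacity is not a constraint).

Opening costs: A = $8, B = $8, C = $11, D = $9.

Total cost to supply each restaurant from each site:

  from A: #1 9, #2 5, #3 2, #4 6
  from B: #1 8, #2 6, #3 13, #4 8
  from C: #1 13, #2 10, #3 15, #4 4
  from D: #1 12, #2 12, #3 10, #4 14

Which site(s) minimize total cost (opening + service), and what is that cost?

For any fixed open set, each restaurant goes to its cheapest open site; total = fixed + service.
{A}: #1→A 9, #2→A 5, #3→A 2, #4→A 6. Service 22; fixed 8; total 30.
{A, B}: #1→B 8, #2→A 5, #3→A 2, #4→A 6. Service 21; fixed 16; total 37.
{A, C}: service 20 + fixed 19 = 39
{A, B, C, D}: service 19 + fixed 36 = 55
No other subset beats 30.

Open A only; minimum total cost 30.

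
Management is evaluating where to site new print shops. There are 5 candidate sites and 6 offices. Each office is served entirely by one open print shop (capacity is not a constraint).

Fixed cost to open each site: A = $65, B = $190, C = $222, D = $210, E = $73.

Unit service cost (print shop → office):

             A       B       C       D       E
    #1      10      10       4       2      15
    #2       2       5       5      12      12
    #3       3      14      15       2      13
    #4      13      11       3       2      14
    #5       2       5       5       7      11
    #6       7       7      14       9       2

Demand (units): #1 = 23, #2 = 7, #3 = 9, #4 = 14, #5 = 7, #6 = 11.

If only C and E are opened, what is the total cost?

Each office is assigned to its cheapest site among the open ones.
{C, E}: #1→C 4·23=92, #2→C 5·7=35, #3→E 13·9=117, #4→C 3·14=42, #5→C 5·7=35, #6→E 2·11=22. Service 343; fixed 295; total 638.

Total cost: 638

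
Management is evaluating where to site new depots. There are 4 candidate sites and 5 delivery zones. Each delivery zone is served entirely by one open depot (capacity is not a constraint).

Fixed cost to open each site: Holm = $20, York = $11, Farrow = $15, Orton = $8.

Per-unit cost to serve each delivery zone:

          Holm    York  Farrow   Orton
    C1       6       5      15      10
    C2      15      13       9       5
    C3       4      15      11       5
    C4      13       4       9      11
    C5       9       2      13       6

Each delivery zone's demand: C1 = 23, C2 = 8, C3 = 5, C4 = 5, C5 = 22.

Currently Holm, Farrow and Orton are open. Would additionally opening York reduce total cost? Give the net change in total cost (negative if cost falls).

Yes — net change −125 (cost falls by 125).

Current service cost with {Holm, Farrow, Orton}: 375.
Adding York: each delivery zone re-picks its cheapest; new service cost 239, saving 136.
Extra fixed cost: 11. Net change = 11 − 136 = -125.
(Totals: 418 → 293.)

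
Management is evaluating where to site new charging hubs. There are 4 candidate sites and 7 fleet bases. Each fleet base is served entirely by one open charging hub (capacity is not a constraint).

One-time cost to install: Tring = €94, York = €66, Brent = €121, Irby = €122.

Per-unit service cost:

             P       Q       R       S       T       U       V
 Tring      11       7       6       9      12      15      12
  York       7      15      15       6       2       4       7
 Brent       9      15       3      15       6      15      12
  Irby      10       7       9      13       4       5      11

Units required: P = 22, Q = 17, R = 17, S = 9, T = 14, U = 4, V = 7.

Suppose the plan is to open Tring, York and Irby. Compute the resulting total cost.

Total cost: 804

Each fleet base is assigned to its cheapest site among the open ones.
{Tring, York, Irby}: P→York 7·22=154, Q→Tring 7·17=119, R→Tring 6·17=102, S→York 6·9=54, T→York 2·14=28, U→York 4·4=16, V→York 7·7=49. Service 522; fixed 282; total 804.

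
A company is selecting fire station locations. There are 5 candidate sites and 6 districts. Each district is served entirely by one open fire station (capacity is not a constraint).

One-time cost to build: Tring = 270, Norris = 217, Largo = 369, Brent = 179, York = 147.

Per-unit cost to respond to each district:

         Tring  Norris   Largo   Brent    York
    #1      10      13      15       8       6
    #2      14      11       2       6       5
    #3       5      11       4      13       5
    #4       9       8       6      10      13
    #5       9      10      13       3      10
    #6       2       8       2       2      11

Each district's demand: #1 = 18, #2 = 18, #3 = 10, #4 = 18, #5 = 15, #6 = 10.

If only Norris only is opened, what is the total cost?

Total cost: 1133

Each district is assigned to its cheapest site among the open ones.
{Norris}: #1→Norris 13·18=234, #2→Norris 11·18=198, #3→Norris 11·10=110, #4→Norris 8·18=144, #5→Norris 10·15=150, #6→Norris 8·10=80. Service 916; fixed 217; total 1133.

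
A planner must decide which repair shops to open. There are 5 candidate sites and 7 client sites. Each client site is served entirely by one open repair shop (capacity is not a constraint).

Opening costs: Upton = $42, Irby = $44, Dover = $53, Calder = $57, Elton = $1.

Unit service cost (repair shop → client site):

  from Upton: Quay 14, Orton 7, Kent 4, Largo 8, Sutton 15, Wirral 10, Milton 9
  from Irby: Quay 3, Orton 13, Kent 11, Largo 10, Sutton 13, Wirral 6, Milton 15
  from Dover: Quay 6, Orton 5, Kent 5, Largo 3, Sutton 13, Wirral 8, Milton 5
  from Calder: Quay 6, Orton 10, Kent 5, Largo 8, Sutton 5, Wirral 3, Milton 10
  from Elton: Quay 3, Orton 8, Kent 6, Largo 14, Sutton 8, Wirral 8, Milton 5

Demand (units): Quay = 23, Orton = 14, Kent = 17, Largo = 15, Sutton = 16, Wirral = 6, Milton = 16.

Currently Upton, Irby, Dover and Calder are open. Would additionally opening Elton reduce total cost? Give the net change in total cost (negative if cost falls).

Current service cost with {Upton, Irby, Dover, Calder}: 430.
Adding Elton: each client site re-picks its cheapest; new service cost 430, saving 0.
Extra fixed cost: 1. Net change = 1 − 0 = 1.
(Totals: 626 → 627.)

No — net change +1 (cost rises by 1).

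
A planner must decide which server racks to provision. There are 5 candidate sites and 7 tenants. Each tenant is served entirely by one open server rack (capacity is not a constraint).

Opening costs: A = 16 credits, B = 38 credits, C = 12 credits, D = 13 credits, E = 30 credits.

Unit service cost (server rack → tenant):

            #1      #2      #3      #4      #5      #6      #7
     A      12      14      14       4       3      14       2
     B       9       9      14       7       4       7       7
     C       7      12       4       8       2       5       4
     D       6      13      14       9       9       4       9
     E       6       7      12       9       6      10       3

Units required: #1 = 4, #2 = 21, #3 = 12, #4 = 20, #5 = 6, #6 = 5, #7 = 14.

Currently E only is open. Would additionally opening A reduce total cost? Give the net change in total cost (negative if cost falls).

Yes — net change −116 (cost falls by 116).

Current service cost with {E}: 623.
Adding A: each tenant re-picks its cheapest; new service cost 491, saving 132.
Extra fixed cost: 16. Net change = 16 − 132 = -116.
(Totals: 653 → 537.)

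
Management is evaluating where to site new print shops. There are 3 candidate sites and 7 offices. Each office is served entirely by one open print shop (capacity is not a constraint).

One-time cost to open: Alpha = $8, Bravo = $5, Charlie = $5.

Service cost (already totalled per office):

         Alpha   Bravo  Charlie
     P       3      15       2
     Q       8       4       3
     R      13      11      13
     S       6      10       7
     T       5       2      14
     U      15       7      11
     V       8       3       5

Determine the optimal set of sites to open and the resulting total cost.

Open Bravo and Charlie; minimum total cost 45.

For any fixed open set, each office goes to its cheapest open site; total = fixed + service.
{Bravo, Charlie}: P→Charlie 2, Q→Charlie 3, R→Bravo 11, S→Charlie 7, T→Bravo 2, U→Bravo 7, V→Bravo 3. Service 35; fixed 10; total 45.
{Alpha, Bravo}: service 36 + fixed 13 = 49
{Alpha, Bravo, Charlie}: service 34 + fixed 18 = 52
{Bravo}: service 52 + fixed 5 = 57
(All 7 nonempty subsets were checked; Bravo and Charlie is lowest.)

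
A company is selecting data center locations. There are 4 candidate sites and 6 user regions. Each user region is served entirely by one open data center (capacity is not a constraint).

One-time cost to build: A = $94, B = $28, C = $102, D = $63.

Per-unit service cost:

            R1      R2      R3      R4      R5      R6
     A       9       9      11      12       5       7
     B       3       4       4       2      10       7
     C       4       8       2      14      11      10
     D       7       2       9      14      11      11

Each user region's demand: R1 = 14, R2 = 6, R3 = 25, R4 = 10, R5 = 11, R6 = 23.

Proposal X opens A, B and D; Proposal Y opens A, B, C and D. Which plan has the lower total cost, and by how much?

Proposal X: {A, B, D}: R1→B 3·14=42, R2→D 2·6=12, R3→B 4·25=100, R4→B 2·10=20, R5→A 5·11=55, R6→A 7·23=161. Service 390; fixed 185; total 575.
Proposal Y: {A, B, C, D}: R1→B 3·14=42, R2→D 2·6=12, R3→C 2·25=50, R4→B 2·10=20, R5→A 5·11=55, R6→A 7·23=161. Service 340; fixed 287; total 627.
Difference: |575 − 627| = 52.

Proposal X is cheaper by 52.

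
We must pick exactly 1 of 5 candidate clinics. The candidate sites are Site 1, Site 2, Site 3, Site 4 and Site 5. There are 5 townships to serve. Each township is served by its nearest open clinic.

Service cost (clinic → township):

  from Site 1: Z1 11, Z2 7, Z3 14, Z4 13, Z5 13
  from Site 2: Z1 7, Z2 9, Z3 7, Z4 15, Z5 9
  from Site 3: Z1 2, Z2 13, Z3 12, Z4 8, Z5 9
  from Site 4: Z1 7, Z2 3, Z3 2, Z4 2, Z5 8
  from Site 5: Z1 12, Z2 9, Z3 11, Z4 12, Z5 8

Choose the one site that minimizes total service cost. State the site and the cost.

Choose Site 4 only; total service cost 22.

With exactly 1 open, each township uses its cheapest among the chosen.
{Site 4}: Z1→Site 4 7, Z2→Site 4 3, Z3→Site 4 2, Z4→Site 4 2, Z5→Site 4 8. Service cost 22.
{Site 3}: service cost 44
{Site 2}: service cost 47
Among all 5 size-1 choices, {Site 4} is lowest.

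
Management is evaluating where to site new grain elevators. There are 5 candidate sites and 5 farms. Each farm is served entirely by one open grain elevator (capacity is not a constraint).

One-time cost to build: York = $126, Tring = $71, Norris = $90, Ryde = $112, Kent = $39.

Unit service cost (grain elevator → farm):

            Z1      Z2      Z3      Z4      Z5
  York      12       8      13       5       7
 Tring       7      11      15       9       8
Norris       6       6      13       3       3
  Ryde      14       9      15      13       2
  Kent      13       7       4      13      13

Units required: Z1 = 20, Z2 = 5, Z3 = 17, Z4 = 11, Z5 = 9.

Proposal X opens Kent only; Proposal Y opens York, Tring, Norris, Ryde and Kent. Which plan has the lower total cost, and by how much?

Proposal X is cheaper by 45.

Proposal X: {Kent}: Z1→Kent 13·20=260, Z2→Kent 7·5=35, Z3→Kent 4·17=68, Z4→Kent 13·11=143, Z5→Kent 13·9=117. Service 623; fixed 39; total 662.
Proposal Y: {York, Tring, Norris, Ryde, Kent}: Z1→Norris 6·20=120, Z2→Norris 6·5=30, Z3→Kent 4·17=68, Z4→Norris 3·11=33, Z5→Ryde 2·9=18. Service 269; fixed 438; total 707.
Difference: |662 − 707| = 45.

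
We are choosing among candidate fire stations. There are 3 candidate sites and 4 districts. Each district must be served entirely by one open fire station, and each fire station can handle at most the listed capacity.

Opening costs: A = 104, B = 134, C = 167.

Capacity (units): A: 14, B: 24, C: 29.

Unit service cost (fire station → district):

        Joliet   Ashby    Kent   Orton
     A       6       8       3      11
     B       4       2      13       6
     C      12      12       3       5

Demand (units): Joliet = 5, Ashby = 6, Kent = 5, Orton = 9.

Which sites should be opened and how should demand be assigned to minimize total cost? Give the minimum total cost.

Open {A, B}: Joliet→B 4·5=20, Ashby→B 2·6=12, Kent→A 3·5=15, Orton→B 6·9=54.
Loads: A carries 5/14, B carries 20/24. Service 101; fixed 238; total 339.
Next best feasible plan costs 349.

Minimum total cost: 339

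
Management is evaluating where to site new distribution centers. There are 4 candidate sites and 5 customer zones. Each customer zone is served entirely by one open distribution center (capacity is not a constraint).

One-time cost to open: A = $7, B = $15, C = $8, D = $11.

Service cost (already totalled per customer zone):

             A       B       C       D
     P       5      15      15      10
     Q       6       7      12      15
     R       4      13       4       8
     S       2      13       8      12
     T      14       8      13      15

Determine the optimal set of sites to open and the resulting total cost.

For any fixed open set, each customer zone goes to its cheapest open site; total = fixed + service.
{A}: P→A 5, Q→A 6, R→A 4, S→A 2, T→A 14. Service 31; fixed 7; total 38.
{A, C}: service 30 + fixed 15 = 45
{A, B}: service 25 + fixed 22 = 47
{A, B, C, D}: service 25 + fixed 41 = 66
No other subset beats 38.

Open A only; minimum total cost 38.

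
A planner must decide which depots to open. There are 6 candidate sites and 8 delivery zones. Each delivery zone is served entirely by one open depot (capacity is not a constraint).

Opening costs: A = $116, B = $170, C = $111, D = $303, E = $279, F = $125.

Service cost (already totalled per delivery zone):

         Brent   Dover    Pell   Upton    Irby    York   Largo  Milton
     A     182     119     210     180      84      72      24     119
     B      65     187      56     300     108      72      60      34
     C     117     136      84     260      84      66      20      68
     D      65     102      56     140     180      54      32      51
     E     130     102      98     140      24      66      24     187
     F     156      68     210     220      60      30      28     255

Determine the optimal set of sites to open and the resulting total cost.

For any fixed open set, each delivery zone goes to its cheapest open site; total = fixed + service.
{B, F}: Brent→B 65, Dover→F 68, Pell→B 56, Upton→F 220, Irby→F 60, York→F 30, Largo→F 28, Milton→B 34. Service 561; fixed 295; total 856.
{C, F}: Brent→C 117, Dover→F 68, Pell→C 84, Upton→F 220, Irby→F 60, York→F 30, Largo→C 20, Milton→C 68. Service 667; fixed 236; total 903.
{A, B}: service 634 + fixed 286 = 920
{A, B, C, D, E, F}: Brent→B 65, Dover→F 68, Pell→B 56, Upton→D 140, Irby→E 24, York→F 30, Largo→C 20, Milton→B 34. Service 437; fixed 1104; total 1541.
No other subset beats 856.

Open B and F; minimum total cost 856.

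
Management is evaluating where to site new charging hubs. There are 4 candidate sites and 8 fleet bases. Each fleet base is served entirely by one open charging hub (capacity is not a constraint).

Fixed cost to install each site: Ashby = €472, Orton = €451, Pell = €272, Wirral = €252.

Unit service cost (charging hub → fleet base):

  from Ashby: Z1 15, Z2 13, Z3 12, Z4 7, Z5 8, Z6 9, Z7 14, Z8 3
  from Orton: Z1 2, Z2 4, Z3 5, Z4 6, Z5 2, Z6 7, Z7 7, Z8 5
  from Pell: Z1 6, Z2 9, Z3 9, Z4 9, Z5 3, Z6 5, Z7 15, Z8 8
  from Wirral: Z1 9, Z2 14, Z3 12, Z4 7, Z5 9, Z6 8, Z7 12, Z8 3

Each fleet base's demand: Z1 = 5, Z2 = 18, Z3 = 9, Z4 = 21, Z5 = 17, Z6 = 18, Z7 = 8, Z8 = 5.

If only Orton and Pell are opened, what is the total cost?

Total cost: 1181

Each fleet base is assigned to its cheapest site among the open ones.
{Orton, Pell}: Z1→Orton 2·5=10, Z2→Orton 4·18=72, Z3→Orton 5·9=45, Z4→Orton 6·21=126, Z5→Orton 2·17=34, Z6→Pell 5·18=90, Z7→Orton 7·8=56, Z8→Orton 5·5=25. Service 458; fixed 723; total 1181.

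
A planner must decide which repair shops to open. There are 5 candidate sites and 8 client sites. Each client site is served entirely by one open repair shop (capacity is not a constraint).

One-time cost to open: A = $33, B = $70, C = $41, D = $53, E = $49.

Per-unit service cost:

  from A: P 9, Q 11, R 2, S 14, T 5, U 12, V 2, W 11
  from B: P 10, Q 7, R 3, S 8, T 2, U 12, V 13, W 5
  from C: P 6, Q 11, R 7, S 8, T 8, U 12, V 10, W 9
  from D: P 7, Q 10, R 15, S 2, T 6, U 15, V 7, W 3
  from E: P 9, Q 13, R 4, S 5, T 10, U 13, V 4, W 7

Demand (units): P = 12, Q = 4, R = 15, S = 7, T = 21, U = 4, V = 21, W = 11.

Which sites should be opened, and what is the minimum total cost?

For any fixed open set, each client site goes to its cheapest open site; total = fixed + service.
{A, B, D}: P→D 7·12=84, Q→B 7·4=28, R→A 2·15=30, S→D 2·7=14, T→B 2·21=42, U→A 12·4=48, V→A 2·21=42, W→D 3·11=33. Service 321; fixed 156; total 477.
{A, D}: service 396 + fixed 86 = 482
{A, B, C, D}: service 309 + fixed 197 = 506
{A, B, C, D, E}: P→C 6·12=72, Q→B 7·4=28, R→A 2·15=30, S→D 2·7=14, T→B 2·21=42, U→A 12·4=48, V→A 2·21=42, W→D 3·11=33. Service 309; fixed 246; total 555.
No other subset beats 477.

Open A, B and D; minimum total cost 477.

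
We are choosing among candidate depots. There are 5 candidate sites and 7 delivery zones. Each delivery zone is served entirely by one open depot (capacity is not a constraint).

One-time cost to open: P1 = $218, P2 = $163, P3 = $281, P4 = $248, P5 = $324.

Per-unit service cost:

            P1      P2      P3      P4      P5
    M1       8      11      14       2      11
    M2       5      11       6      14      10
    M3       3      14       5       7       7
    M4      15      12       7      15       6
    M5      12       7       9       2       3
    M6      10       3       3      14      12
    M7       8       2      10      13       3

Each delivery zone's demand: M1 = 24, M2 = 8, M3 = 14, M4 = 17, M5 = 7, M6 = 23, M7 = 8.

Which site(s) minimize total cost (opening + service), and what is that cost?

Open P2 and P4; minimum total cost 948.

For any fixed open set, each delivery zone goes to its cheapest open site; total = fixed + service.
{P2, P4}: M1→P4 2·24=48, M2→P2 11·8=88, M3→P4 7·14=98, M4→P2 12·17=204, M5→P4 2·7=14, M6→P2 3·23=69, M7→P2 2·8=16. Service 537; fixed 411; total 948.
{P3, P4}: service 448 + fixed 529 = 977
{P1, P2}: service 612 + fixed 381 = 993
{P1, P2, P3, P4, P5}: service 331 + fixed 1234 = 1565
No other subset beats 948.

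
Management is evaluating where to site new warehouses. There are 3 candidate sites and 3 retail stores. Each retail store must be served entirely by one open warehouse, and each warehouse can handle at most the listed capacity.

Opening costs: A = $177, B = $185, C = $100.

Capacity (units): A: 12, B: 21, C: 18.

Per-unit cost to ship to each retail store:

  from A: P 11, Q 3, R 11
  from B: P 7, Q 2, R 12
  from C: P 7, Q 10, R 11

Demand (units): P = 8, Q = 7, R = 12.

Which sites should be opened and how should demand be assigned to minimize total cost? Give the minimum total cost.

Open {B, C}: P→B 7·8=56, Q→B 2·7=14, R→C 11·12=132.
Loads: B carries 15/21, C carries 12/18. Service 202; fixed 285; total 487.
Next best feasible plan costs 499.

Minimum total cost: 487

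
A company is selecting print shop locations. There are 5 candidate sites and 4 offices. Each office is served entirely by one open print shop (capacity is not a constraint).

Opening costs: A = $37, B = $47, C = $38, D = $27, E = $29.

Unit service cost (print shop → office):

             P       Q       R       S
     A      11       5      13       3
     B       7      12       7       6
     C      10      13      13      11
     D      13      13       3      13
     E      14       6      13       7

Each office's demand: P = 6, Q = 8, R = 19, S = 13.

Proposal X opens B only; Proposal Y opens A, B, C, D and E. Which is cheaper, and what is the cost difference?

Proposal Y is cheaper by 40.

Proposal X: {B}: P→B 7·6=42, Q→B 12·8=96, R→B 7·19=133, S→B 6·13=78. Service 349; fixed 47; total 396.
Proposal Y: {A, B, C, D, E}: P→B 7·6=42, Q→A 5·8=40, R→D 3·19=57, S→A 3·13=39. Service 178; fixed 178; total 356.
Difference: |396 − 356| = 40.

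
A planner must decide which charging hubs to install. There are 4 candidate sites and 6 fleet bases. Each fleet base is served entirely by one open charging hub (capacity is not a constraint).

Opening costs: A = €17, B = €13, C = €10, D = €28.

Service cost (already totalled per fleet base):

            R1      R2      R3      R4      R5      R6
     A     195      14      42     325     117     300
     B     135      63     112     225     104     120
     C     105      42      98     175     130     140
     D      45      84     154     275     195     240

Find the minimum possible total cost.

Minimum total cost: 568

For any fixed open set, each fleet base goes to its cheapest open site; total = fixed + service.
{A, B, C, D}: R1→D 45, R2→A 14, R3→A 42, R4→C 175, R5→B 104, R6→B 120. Service 500; fixed 68; total 568.
{A, C, D}: R1→D 45, R2→A 14, R3→A 42, R4→C 175, R5→A 117, R6→C 140. Service 533; fixed 55; total 588.
{A, B, C}: service 560 + fixed 40 = 600
{C}: R1→C 105, R2→C 42, R3→C 98, R4→C 175, R5→C 130, R6→C 140. Service 690; fixed 10; total 700.
No other subset beats 568.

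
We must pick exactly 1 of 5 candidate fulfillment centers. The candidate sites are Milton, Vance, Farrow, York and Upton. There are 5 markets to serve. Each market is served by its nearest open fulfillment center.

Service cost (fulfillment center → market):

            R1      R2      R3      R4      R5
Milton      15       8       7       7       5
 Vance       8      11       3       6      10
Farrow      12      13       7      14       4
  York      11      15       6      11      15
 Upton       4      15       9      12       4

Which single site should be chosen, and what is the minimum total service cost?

With exactly 1 open, each market uses its cheapest among the chosen.
{Vance}: R1→Vance 8, R2→Vance 11, R3→Vance 3, R4→Vance 6, R5→Vance 10. Service cost 38.
{Milton}: service cost 42
{Upton}: service cost 44
Among all 5 size-1 choices, {Vance} is lowest.

Choose Vance only; total service cost 38.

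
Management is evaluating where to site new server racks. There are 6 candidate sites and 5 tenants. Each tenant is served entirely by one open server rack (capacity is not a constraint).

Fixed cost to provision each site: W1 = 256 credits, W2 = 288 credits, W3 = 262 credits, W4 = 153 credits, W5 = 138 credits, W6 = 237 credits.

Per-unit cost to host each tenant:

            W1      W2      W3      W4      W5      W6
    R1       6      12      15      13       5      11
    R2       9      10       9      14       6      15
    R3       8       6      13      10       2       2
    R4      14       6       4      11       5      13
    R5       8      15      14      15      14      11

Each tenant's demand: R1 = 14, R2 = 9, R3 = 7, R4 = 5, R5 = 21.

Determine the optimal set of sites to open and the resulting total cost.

For any fixed open set, each tenant goes to its cheapest open site; total = fixed + service.
{W5}: R1→W5 5·14=70, R2→W5 6·9=54, R3→W5 2·7=14, R4→W5 5·5=25, R5→W5 14·21=294. Service 457; fixed 138; total 595.
{W1}: service 459 + fixed 256 = 715
{W1, W5}: R1→W5 5·14=70, R2→W5 6·9=54, R3→W5 2·7=14, R4→W5 5·5=25, R5→W1 8·21=168. Service 331; fixed 394; total 725.
{W1, W2, W3, W4, W5, W6}: R1→W5 5·14=70, R2→W5 6·9=54, R3→W5 2·7=14, R4→W3 4·5=20, R5→W1 8·21=168. Service 326; fixed 1334; total 1660.
No other subset beats 595.

Open W5 only; minimum total cost 595.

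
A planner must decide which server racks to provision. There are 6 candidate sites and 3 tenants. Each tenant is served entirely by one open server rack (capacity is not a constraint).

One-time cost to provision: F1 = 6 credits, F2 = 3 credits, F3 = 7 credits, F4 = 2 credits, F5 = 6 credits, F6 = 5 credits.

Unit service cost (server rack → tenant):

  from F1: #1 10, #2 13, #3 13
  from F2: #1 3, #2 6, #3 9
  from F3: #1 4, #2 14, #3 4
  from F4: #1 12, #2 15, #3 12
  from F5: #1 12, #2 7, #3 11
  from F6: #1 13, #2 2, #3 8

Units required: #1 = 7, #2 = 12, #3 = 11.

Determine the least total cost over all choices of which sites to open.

Minimum total cost: 104

For any fixed open set, each tenant goes to its cheapest open site; total = fixed + service.
{F2, F3, F6}: #1→F2 3·7=21, #2→F6 2·12=24, #3→F3 4·11=44. Service 89; fixed 15; total 104.
{F2, F3, F4, F6}: service 89 + fixed 17 = 106
{F3, F6}: service 96 + fixed 12 = 108
{F1, F2, F3, F4, F5, F6}: service 89 + fixed 29 = 118
No other subset beats 104.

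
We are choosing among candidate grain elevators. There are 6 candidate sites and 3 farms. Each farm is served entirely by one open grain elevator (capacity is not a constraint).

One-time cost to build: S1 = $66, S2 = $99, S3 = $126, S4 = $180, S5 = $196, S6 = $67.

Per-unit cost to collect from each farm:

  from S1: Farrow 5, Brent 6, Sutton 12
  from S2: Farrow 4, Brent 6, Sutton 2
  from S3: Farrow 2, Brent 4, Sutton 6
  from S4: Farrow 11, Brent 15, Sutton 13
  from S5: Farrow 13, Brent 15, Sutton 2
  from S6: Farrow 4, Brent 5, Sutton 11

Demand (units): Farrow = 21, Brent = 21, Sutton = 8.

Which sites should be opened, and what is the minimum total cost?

Open S3 only; minimum total cost 300.

For any fixed open set, each farm goes to its cheapest open site; total = fixed + service.
{S3}: Farrow→S3 2·21=42, Brent→S3 4·21=84, Sutton→S3 6·8=48. Service 174; fixed 126; total 300.
{S2}: Farrow→S2 4·21=84, Brent→S2 6·21=126, Sutton→S2 2·8=16. Service 226; fixed 99; total 325.
{S6}: service 277 + fixed 67 = 344
{S1, S2, S3, S4, S5, S6}: Farrow→S3 2·21=42, Brent→S3 4·21=84, Sutton→S2 2·8=16. Service 142; fixed 734; total 876.
No other subset beats 300.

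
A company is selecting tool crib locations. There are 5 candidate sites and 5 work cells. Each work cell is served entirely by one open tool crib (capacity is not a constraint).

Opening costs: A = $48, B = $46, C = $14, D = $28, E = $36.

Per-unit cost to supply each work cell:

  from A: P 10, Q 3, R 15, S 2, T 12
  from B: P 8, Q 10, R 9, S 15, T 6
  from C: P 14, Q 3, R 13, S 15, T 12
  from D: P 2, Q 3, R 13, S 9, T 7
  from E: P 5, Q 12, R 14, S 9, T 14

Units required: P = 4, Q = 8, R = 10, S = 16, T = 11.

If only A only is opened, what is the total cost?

Total cost: 426

Each work cell is assigned to its cheapest site among the open ones.
{A}: P→A 10·4=40, Q→A 3·8=24, R→A 15·10=150, S→A 2·16=32, T→A 12·11=132. Service 378; fixed 48; total 426.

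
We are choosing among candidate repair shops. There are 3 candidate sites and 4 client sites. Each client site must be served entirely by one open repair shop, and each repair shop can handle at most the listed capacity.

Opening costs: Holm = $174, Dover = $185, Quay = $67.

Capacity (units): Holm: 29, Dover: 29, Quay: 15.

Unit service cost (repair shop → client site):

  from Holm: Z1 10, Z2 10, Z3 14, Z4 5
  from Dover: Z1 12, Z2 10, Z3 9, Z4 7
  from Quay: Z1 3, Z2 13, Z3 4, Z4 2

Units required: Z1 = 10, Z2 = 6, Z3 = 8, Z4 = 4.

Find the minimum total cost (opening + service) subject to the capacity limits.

Open {Dover, Quay}: Z1→Quay 3·10=30, Z2→Dover 10·6=60, Z3→Dover 9·8=72, Z4→Quay 2·4=8.
Loads: Dover carries 14/29, Quay carries 14/15. Service 170; fixed 252; total 422.
Next best feasible plan costs 441.

Minimum total cost: 422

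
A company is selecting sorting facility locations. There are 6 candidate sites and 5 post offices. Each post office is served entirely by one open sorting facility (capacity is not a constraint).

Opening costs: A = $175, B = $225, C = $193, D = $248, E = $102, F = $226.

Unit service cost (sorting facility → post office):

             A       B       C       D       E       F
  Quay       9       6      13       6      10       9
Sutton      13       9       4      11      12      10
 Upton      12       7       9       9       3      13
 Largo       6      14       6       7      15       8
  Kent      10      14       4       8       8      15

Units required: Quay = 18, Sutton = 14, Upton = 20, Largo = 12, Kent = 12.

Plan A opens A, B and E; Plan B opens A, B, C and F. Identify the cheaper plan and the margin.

Plan A is cheaper by 279.

Plan A: {A, B, E}: Quay→B 6·18=108, Sutton→B 9·14=126, Upton→E 3·20=60, Largo→A 6·12=72, Kent→E 8·12=96. Service 462; fixed 502; total 964.
Plan B: {A, B, C, F}: Quay→B 6·18=108, Sutton→C 4·14=56, Upton→B 7·20=140, Largo→A 6·12=72, Kent→C 4·12=48. Service 424; fixed 819; total 1243.
Difference: |964 − 1243| = 279.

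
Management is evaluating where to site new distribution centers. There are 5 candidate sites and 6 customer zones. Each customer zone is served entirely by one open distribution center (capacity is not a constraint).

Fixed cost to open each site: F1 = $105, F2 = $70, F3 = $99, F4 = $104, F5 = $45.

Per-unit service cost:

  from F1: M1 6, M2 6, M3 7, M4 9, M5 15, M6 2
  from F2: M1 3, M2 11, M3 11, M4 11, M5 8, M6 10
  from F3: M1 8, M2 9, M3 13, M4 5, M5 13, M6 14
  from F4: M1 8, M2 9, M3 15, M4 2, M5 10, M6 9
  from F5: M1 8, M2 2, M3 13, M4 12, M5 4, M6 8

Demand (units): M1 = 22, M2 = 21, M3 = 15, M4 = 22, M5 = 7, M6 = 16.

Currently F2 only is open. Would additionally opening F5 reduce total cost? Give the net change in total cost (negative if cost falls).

Current service cost with {F2}: 920.
Adding F5: each customer zone re-picks its cheapest; new service cost 671, saving 249.
Extra fixed cost: 45. Net change = 45 − 249 = -204.
(Totals: 990 → 786.)

Yes — net change −204 (cost falls by 204).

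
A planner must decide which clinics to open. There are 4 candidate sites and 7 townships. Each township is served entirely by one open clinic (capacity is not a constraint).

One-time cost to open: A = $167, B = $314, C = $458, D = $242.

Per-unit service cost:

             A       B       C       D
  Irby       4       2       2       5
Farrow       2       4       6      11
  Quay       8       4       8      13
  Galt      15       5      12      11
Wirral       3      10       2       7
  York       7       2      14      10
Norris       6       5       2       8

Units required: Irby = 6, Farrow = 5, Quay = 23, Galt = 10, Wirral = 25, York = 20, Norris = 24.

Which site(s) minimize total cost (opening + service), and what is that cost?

Open A and B; minimum total cost 880.

For any fixed open set, each township goes to its cheapest open site; total = fixed + service.
{A, B}: Irby→B 2·6=12, Farrow→A 2·5=10, Quay→B 4·23=92, Galt→B 5·10=50, Wirral→A 3·25=75, York→B 2·20=40, Norris→B 5·24=120. Service 399; fixed 481; total 880.
{A}: Irby→A 4·6=24, Farrow→A 2·5=10, Quay→A 8·23=184, Galt→A 15·10=150, Wirral→A 3·25=75, York→A 7·20=140, Norris→A 6·24=144. Service 727; fixed 167; total 894.
{B}: service 584 + fixed 314 = 898
{A, B, C, D}: Irby→B 2·6=12, Farrow→A 2·5=10, Quay→B 4·23=92, Galt→B 5·10=50, Wirral→C 2·25=50, York→B 2·20=40, Norris→C 2·24=48. Service 302; fixed 1181; total 1483.
No other subset beats 880.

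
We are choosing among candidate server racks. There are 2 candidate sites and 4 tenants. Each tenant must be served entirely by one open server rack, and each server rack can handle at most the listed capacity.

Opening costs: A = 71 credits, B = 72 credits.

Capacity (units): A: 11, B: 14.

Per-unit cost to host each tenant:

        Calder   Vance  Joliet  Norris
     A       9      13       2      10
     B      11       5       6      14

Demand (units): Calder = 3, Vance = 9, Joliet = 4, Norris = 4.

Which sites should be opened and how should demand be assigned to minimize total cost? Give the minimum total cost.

Open {A, B}: Calder→A 9·3=27, Vance→B 5·9=45, Joliet→A 2·4=8, Norris→A 10·4=40.
Loads: A carries 11/11, B carries 9/14. Service 120; fixed 143; total 263.
Next best feasible plan costs 269.

Minimum total cost: 263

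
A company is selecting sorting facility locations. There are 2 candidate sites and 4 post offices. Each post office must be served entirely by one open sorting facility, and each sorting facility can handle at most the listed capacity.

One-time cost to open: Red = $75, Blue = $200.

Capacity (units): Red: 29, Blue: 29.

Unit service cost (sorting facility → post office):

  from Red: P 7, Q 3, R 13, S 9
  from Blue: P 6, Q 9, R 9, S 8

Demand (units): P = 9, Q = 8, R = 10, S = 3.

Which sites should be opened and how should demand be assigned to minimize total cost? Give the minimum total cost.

Minimum total cost: 467

Open {Red, Blue}: P→Blue 6·9=54, Q→Red 3·8=24, R→Blue 9·10=90, S→Blue 8·3=24.
Loads: Red carries 8/29, Blue carries 22/29. Service 192; fixed 275; total 467.
Next best feasible plan costs 470.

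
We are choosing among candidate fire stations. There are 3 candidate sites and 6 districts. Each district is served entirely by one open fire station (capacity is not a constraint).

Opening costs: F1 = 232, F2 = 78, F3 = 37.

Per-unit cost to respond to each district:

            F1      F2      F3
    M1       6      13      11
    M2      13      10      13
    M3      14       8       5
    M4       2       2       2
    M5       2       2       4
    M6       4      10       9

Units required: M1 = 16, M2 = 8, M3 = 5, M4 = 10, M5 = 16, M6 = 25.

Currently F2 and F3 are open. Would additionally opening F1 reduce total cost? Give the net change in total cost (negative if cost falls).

Current service cost with {F2, F3}: 558.
Adding F1: each district re-picks its cheapest; new service cost 353, saving 205.
Extra fixed cost: 232. Net change = 232 − 205 = 27.
(Totals: 673 → 700.)

No — net change +27 (cost rises by 27).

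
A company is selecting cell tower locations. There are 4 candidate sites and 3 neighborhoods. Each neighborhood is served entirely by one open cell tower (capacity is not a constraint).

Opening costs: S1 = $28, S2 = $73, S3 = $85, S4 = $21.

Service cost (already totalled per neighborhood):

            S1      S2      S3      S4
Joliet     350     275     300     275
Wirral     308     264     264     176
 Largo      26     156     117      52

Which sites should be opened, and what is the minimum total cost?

Open S4 only; minimum total cost 524.

For any fixed open set, each neighborhood goes to its cheapest open site; total = fixed + service.
{S4}: Joliet→S4 275, Wirral→S4 176, Largo→S4 52. Service 503; fixed 21; total 524.
{S1, S4}: Joliet→S4 275, Wirral→S4 176, Largo→S1 26. Service 477; fixed 49; total 526.
{S2, S4}: Joliet→S2 275, Wirral→S4 176, Largo→S4 52. Service 503; fixed 94; total 597.
{S1, S2, S3, S4}: service 477 + fixed 207 = 684
No other subset beats 524.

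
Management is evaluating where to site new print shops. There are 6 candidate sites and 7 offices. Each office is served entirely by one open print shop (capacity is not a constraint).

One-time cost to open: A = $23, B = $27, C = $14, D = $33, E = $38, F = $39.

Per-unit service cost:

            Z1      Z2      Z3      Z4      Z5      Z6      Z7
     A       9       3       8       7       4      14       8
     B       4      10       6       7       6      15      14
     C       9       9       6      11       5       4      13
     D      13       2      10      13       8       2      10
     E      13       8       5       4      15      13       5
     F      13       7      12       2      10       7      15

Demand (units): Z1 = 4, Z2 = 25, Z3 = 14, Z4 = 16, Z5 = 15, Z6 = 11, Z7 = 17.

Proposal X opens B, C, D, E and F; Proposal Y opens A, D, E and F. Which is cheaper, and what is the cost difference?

Proposal X: {B, C, D, E, F}: Z1→B 4·4=16, Z2→D 2·25=50, Z3→E 5·14=70, Z4→F 2·16=32, Z5→C 5·15=75, Z6→D 2·11=22, Z7→E 5·17=85. Service 350; fixed 151; total 501.
Proposal Y: {A, D, E, F}: Z1→A 9·4=36, Z2→D 2·25=50, Z3→E 5·14=70, Z4→F 2·16=32, Z5→A 4·15=60, Z6→D 2·11=22, Z7→E 5·17=85. Service 355; fixed 133; total 488.
Difference: |501 − 488| = 13.

Proposal Y is cheaper by 13.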